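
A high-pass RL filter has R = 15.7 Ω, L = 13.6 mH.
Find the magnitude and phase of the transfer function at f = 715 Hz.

Step 1 — Angular frequency: ω = 2π·715 = 4492 rad/s.
Step 2 — Transfer function: H(jω) = jωL/(R + jωL).
Step 3 — Numerator jωL = j·61.1; denominator R + jωL = 15.7 + j61.1.
Step 4 — H = 0.9381 + j0.241.
Step 5 — Magnitude: |H| = 0.9685 (-0.3 dB); phase: φ = 14.4°.

|H| = 0.9685 (-0.3 dB), φ = 14.4°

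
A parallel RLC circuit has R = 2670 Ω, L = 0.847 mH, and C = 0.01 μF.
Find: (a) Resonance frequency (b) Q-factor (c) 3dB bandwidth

Step 1 — Resonance: ω₀ = 1/√(LC) = 1/√(0.000847·1e-08) = 3.436e+05 rad/s.
Step 2 — f₀ = ω₀/(2π) = 5.469e+04 Hz.
Step 3 — Parallel Q: Q = R/(ω₀L) = 2670/(3.436e+05·0.000847) = 9.174.
Step 4 — Bandwidth: Δω = ω₀/Q = 3.745e+04 rad/s; BW = Δω/(2π) = 5961 Hz.

(a) f₀ = 5.469e+04 Hz  (b) Q = 9.174  (c) BW = 5961 Hz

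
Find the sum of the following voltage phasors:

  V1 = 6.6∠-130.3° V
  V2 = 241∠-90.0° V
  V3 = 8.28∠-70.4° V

Step 1 — Convert each phasor to rectangular form:
  V1 = 6.6·(cos(-130.3°) + j·sin(-130.3°)) = -4.269 - j5.034 V
  V2 = 241·(cos(-90.0°) + j·sin(-90.0°)) = 0 - j241 V
  V3 = 8.28·(cos(-70.4°) + j·sin(-70.4°)) = 2.778 - j7.8 V
Step 2 — Sum components: V_total = -1.491 - j253.8 V.
Step 3 — Convert to polar: |V_total| = 253.8 V, ∠V_total = -90.3°.

V_total = 253.8∠-90.3° V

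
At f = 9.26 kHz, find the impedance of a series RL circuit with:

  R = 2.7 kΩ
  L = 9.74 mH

Step 1 — Angular frequency: ω = 2π·f = 2π·9260 = 5.818e+04 rad/s.
Step 2 — Component impedances:
  R: Z = R = 2700 Ω
  L: Z = jωL = j·5.818e+04·0.00974 = 0 + j566.7 Ω
Step 3 — Series combination: Z_total = R + L = 2700 + j566.7 Ω = 2759∠11.9° Ω.

Z = 2700 + j566.7 Ω = 2759∠11.9° Ω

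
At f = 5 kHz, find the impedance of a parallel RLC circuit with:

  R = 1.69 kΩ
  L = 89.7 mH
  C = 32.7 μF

Step 1 — Angular frequency: ω = 2π·f = 2π·5000 = 3.142e+04 rad/s.
Step 2 — Component impedances:
  R: Z = R = 1690 Ω
  L: Z = jωL = j·3.142e+04·0.0897 = 0 + j2818 Ω
  C: Z = 1/(jωC) = -j/(ω·C) = 0 - j0.9734 Ω
Step 3 — Parallel combination: 1/Z_total = 1/R + 1/L + 1/C; Z_total = 0.0005611 - j0.9738 Ω = 0.9738∠-90.0° Ω.

Z = 0.0005611 - j0.9738 Ω = 0.9738∠-90.0° Ω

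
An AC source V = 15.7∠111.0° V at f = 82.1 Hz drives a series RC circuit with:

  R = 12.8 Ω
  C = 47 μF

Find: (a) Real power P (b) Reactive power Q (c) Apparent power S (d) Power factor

Step 1 — Angular frequency: ω = 2π·f = 2π·82.1 = 515.8 rad/s.
Step 2 — Component impedances:
  R: Z = R = 12.8 Ω
  C: Z = 1/(jωC) = -j/(ω·C) = 0 - j41.25 Ω
Step 3 — Series combination: Z_total = R + C = 12.8 - j41.25 Ω = 43.19∠-72.8° Ω.
Step 4 — Source phasor: V = 15.7∠111.0° V = -5.626 + j14.66 V.
Step 5 — Current: I = V / Z = -0.3628 - j0.02383 A = 0.3635∠-176.2° A.
Step 6 — Complex power: S = V·I* = 1.692 - j5.451 VA.
Step 7 — Real power: P = Re(S) = 1.692 W.
Step 8 — Reactive power: Q = Im(S) = -5.451 VAR.
Step 9 — Apparent power: |S| = 5.708 VA.
Step 10 — Power factor: PF = P/|S| = 0.2964 (leading).

(a) P = 1.692 W  (b) Q = -5.451 VAR  (c) S = 5.708 VA  (d) PF = 0.2964 (leading)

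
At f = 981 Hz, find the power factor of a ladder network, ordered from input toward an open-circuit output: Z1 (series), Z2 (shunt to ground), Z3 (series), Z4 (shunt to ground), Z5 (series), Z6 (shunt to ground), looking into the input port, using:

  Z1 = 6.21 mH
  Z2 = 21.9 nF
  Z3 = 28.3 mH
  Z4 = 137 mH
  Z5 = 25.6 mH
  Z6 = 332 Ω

Step 1 — Angular frequency: ω = 2π·f = 2π·981 = 6164 rad/s.
Step 2 — Component impedances:
  Z1: Z = jωL = j·6164·0.00621 = 0 + j38.28 Ω
  Z2: Z = 1/(jωC) = -j/(ω·C) = 0 - j7408 Ω
  Z3: Z = jωL = j·6164·0.0283 = 0 + j174.4 Ω
  Z4: Z = jωL = j·6164·0.137 = 0 + j844.4 Ω
  Z5: Z = jωL = j·6164·0.0256 = 0 + j157.8 Ω
  Z6: Z = R = 332 Ω
Step 3 — Ladder network (open output): work backward from the far end, alternating series and parallel combinations. Z_in = 235.6 + j429.2 Ω = 489.6∠61.2° Ω.
Step 4 — Power factor: PF = cos(φ) = Re(Z)/|Z| = 235.6/489.6 = 0.4812.
Step 5 — Type: Im(Z) = 429.2 ⇒ lagging (phase φ = 61.2°).

PF = 0.4812 (lagging, φ = 61.2°)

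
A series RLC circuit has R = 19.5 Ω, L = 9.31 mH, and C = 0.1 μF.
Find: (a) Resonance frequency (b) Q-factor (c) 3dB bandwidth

Step 1 — Resonance condition Im(Z)=0 gives ω₀ = 1/√(LC).
Step 2 — ω₀ = 1/√(0.00931·1e-07) = 3.277e+04 rad/s.
Step 3 — f₀ = ω₀/(2π) = 5216 Hz.
Step 4 — Series Q: Q = ω₀L/R = 3.277e+04·0.00931/19.5 = 15.65.
Step 5 — 3dB bandwidth: Δω = ω₀/Q = 2095 rad/s; BW = Δω/(2π) = 333.4 Hz.

(a) f₀ = 5216 Hz  (b) Q = 15.65  (c) BW = 333.4 Hz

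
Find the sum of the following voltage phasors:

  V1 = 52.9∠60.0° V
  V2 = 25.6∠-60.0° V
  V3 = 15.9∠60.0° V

Step 1 — Convert each phasor to rectangular form:
  V1 = 52.9·(cos(60.0°) + j·sin(60.0°)) = 26.45 + j45.81 V
  V2 = 25.6·(cos(-60.0°) + j·sin(-60.0°)) = 12.8 - j22.17 V
  V3 = 15.9·(cos(60.0°) + j·sin(60.0°)) = 7.95 + j13.77 V
Step 2 — Sum components: V_total = 47.2 + j37.41 V.
Step 3 — Convert to polar: |V_total| = 60.23 V, ∠V_total = 38.4°.

V_total = 60.23∠38.4° V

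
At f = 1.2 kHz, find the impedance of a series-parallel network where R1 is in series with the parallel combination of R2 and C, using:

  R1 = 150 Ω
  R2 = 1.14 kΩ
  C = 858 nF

Step 1 — Angular frequency: ω = 2π·f = 2π·1200 = 7540 rad/s.
Step 2 — Component impedances:
  R1: Z = R = 150 Ω
  R2: Z = R = 1140 Ω
  C: Z = 1/(jωC) = -j/(ω·C) = 0 - j154.6 Ω
Step 3 — Parallel branch: R2 || C = 1/(1/R2 + 1/C) = 20.58 - j151.8 Ω.
Step 4 — Series with R1: Z_total = R1 + (R2 || C) = 170.6 - j151.8 Ω = 228.3∠-41.7° Ω.

Z = 170.6 - j151.8 Ω = 228.3∠-41.7° Ω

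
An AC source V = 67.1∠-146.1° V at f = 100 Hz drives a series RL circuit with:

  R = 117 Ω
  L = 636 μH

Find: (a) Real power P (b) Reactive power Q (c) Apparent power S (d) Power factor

Step 1 — Angular frequency: ω = 2π·f = 2π·100 = 628.3 rad/s.
Step 2 — Component impedances:
  R: Z = R = 117 Ω
  L: Z = jωL = j·628.3·0.000636 = 0 + j0.3996 Ω
Step 3 — Series combination: Z_total = R + L = 117 + j0.3996 Ω = 117∠0.2° Ω.
Step 4 — Source phasor: V = 67.1∠-146.1° V = -55.69 - j37.42 V.
Step 5 — Current: I = V / Z = -0.4771 - j0.3182 A = 0.5735∠-146.3° A.
Step 6 — Complex power: S = V·I* = 38.48 + j0.1314 VA.
Step 7 — Real power: P = Re(S) = 38.48 W.
Step 8 — Reactive power: Q = Im(S) = 0.1314 VAR.
Step 9 — Apparent power: |S| = 38.48 VA.
Step 10 — Power factor: PF = P/|S| = 1 (lagging).

(a) P = 38.48 W  (b) Q = 0.1314 VAR  (c) S = 38.48 VA  (d) PF = 1 (lagging)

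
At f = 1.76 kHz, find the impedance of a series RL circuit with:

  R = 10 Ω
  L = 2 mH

Step 1 — Angular frequency: ω = 2π·f = 2π·1760 = 1.106e+04 rad/s.
Step 2 — Component impedances:
  R: Z = R = 10 Ω
  L: Z = jωL = j·1.106e+04·0.002 = 0 + j22.12 Ω
Step 3 — Series combination: Z_total = R + L = 10 + j22.12 Ω = 24.27∠65.7° Ω.

Z = 10 + j22.12 Ω = 24.27∠65.7° Ω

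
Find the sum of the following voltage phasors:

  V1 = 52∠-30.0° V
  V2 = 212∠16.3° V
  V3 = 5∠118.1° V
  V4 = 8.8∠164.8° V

Step 1 — Convert each phasor to rectangular form:
  V1 = 52·(cos(-30.0°) + j·sin(-30.0°)) = 45.03 - j26 V
  V2 = 212·(cos(16.3°) + j·sin(16.3°)) = 203.5 + j59.5 V
  V3 = 5·(cos(118.1°) + j·sin(118.1°)) = -2.355 + j4.411 V
  V4 = 8.8·(cos(164.8°) + j·sin(164.8°)) = -8.492 + j2.307 V
Step 2 — Sum components: V_total = 237.7 + j40.22 V.
Step 3 — Convert to polar: |V_total| = 241 V, ∠V_total = 9.6°.

V_total = 241∠9.6° V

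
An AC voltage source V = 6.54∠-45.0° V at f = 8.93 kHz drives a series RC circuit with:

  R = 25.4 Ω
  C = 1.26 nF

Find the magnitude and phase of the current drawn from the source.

Step 1 — Angular frequency: ω = 2π·f = 2π·8930 = 5.611e+04 rad/s.
Step 2 — Component impedances:
  R: Z = R = 25.4 Ω
  C: Z = 1/(jωC) = -j/(ω·C) = 0 - j1.414e+04 Ω
Step 3 — Series combination: Z_total = R + C = 25.4 - j1.414e+04 Ω = 1.414e+04∠-89.9° Ω.
Step 4 — Source phasor: V = 6.54∠-45.0° V = 4.624 - j4.624 V.
Step 5 — Ohm's law: I = V / Z_total = (4.624 - j4.624) / (25.4 - j1.414e+04) = 0.0003275 + j0.0003263 A.
Step 6 — Convert to polar: |I| = 0.0004624 A, ∠I = 44.9°.

I = 0.0004624∠44.9° A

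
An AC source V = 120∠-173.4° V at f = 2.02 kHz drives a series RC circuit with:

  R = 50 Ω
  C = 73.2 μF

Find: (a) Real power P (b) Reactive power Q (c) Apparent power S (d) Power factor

Step 1 — Angular frequency: ω = 2π·f = 2π·2020 = 1.269e+04 rad/s.
Step 2 — Component impedances:
  R: Z = R = 50 Ω
  C: Z = 1/(jωC) = -j/(ω·C) = 0 - j1.076 Ω
Step 3 — Series combination: Z_total = R + C = 50 - j1.076 Ω = 50.01∠-1.2° Ω.
Step 4 — Source phasor: V = 120∠-173.4° V = -119.2 - j13.79 V.
Step 5 — Current: I = V / Z = -2.377 - j0.327 A = 2.399∠-172.2° A.
Step 6 — Complex power: S = V·I* = 287.9 - j6.197 VA.
Step 7 — Real power: P = Re(S) = 287.9 W.
Step 8 — Reactive power: Q = Im(S) = -6.197 VAR.
Step 9 — Apparent power: |S| = 287.9 VA.
Step 10 — Power factor: PF = P/|S| = 0.9998 (leading).

(a) P = 287.9 W  (b) Q = -6.197 VAR  (c) S = 287.9 VA  (d) PF = 0.9998 (leading)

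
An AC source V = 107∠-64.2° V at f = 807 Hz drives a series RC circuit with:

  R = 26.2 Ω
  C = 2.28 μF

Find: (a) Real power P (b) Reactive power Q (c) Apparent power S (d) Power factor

Step 1 — Angular frequency: ω = 2π·f = 2π·807 = 5071 rad/s.
Step 2 — Component impedances:
  R: Z = R = 26.2 Ω
  C: Z = 1/(jωC) = -j/(ω·C) = 0 - j86.5 Ω
Step 3 — Series combination: Z_total = R + C = 26.2 - j86.5 Ω = 90.38∠-73.1° Ω.
Step 4 — Source phasor: V = 107∠-64.2° V = 46.57 - j96.33 V.
Step 5 — Current: I = V / Z = 1.169 + j0.1842 A = 1.184∠8.9° A.
Step 6 — Complex power: S = V·I* = 36.72 - j121.2 VA.
Step 7 — Real power: P = Re(S) = 36.72 W.
Step 8 — Reactive power: Q = Im(S) = -121.2 VAR.
Step 9 — Apparent power: |S| = 126.7 VA.
Step 10 — Power factor: PF = P/|S| = 0.2899 (leading).

(a) P = 36.72 W  (b) Q = -121.2 VAR  (c) S = 126.7 VA  (d) PF = 0.2899 (leading)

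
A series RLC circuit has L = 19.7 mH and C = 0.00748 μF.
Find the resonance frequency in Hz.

Step 1 — Resonance condition Im(Z)=0 gives ω₀ = 1/√(LC).
Step 2 — ω₀ = 1/√(0.0197·7.48e-09) = 8.238e+04 rad/s.
Step 3 — f₀ = ω₀/(2π) = 1.311e+04 Hz.

f₀ = 1.311e+04 Hz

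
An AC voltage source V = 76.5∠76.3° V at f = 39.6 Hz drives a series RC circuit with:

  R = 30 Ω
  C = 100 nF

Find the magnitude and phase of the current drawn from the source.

Step 1 — Angular frequency: ω = 2π·f = 2π·39.6 = 248.8 rad/s.
Step 2 — Component impedances:
  R: Z = R = 30 Ω
  C: Z = 1/(jωC) = -j/(ω·C) = 0 - j4.019e+04 Ω
Step 3 — Series combination: Z_total = R + C = 30 - j4.019e+04 Ω = 4.019e+04∠-90.0° Ω.
Step 4 — Source phasor: V = 76.5∠76.3° V = 18.12 + j74.32 V.
Step 5 — Ohm's law: I = V / Z_total = (18.12 + j74.32) / (30 - j4.019e+04) = -0.001849 + j0.0004522 A.
Step 6 — Convert to polar: |I| = 0.001903 A, ∠I = 166.3°.

I = 0.001903∠166.3° A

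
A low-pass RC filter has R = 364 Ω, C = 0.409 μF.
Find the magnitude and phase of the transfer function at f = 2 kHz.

Step 1 — Angular frequency: ω = 2π·2000 = 1.257e+04 rad/s.
Step 2 — Transfer function: H(jω) = 1/(1 + jωRC).
Step 3 — Denominator: 1 + jωRC = 1 + j·1.257e+04·364·4.09e-07 = 1 + j1.871.
Step 4 — H = 0.2222 - j0.4157.
Step 5 — Magnitude: |H| = 0.4714 (-6.5 dB); phase: φ = -61.9°.

|H| = 0.4714 (-6.5 dB), φ = -61.9°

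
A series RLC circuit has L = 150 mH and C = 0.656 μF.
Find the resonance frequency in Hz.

Step 1 — Resonance condition Im(Z)=0 gives ω₀ = 1/√(LC).
Step 2 — ω₀ = 1/√(0.15·6.56e-07) = 3188 rad/s.
Step 3 — f₀ = ω₀/(2π) = 507.4 Hz.

f₀ = 507.4 Hz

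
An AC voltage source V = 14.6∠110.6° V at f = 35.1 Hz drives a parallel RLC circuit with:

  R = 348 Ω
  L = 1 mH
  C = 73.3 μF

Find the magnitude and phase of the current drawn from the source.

Step 1 — Angular frequency: ω = 2π·f = 2π·35.1 = 220.5 rad/s.
Step 2 — Component impedances:
  R: Z = R = 348 Ω
  L: Z = jωL = j·220.5·0.001 = 0 + j0.2205 Ω
  C: Z = 1/(jωC) = -j/(ω·C) = 0 - j61.86 Ω
Step 3 — Parallel combination: 1/Z_total = 1/R + 1/L + 1/C; Z_total = 0.0001408 + j0.2213 Ω = 0.2213∠90.0° Ω.
Step 4 — Source phasor: V = 14.6∠110.6° V = -5.137 + j13.67 V.
Step 5 — Ohm's law: I = V / Z_total = (-5.137 + j13.67) / (0.0001408 + j0.2213) = 61.73 + j23.25 A.
Step 6 — Convert to polar: |I| = 65.97 A, ∠I = 20.6°.

I = 65.97∠20.6° A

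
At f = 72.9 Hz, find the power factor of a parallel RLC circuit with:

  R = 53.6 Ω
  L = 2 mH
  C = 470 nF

Step 1 — Angular frequency: ω = 2π·f = 2π·72.9 = 458 rad/s.
Step 2 — Component impedances:
  R: Z = R = 53.6 Ω
  L: Z = jωL = j·458·0.002 = 0 + j0.9161 Ω
  C: Z = 1/(jωC) = -j/(ω·C) = 0 - j4645 Ω
Step 3 — Parallel combination: 1/Z_total = 1/R + 1/L + 1/C; Z_total = 0.01566 + j0.916 Ω = 0.9161∠89.0° Ω.
Step 4 — Power factor: PF = cos(φ) = Re(Z)/|Z| = 0.01566/0.9161 = 0.01709.
Step 5 — Type: Im(Z) = 0.916 ⇒ lagging (phase φ = 89.0°).

PF = 0.01709 (lagging, φ = 89.0°)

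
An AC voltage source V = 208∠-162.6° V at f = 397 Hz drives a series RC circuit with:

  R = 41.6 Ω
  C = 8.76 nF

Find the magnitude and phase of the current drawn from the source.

Step 1 — Angular frequency: ω = 2π·f = 2π·397 = 2494 rad/s.
Step 2 — Component impedances:
  R: Z = R = 41.6 Ω
  C: Z = 1/(jωC) = -j/(ω·C) = 0 - j4.576e+04 Ω
Step 3 — Series combination: Z_total = R + C = 41.6 - j4.576e+04 Ω = 4.576e+04∠-89.9° Ω.
Step 4 — Source phasor: V = 208∠-162.6° V = -198.5 - j62.2 V.
Step 5 — Ohm's law: I = V / Z_total = (-198.5 - j62.2) / (41.6 - j4.576e+04) = 0.001355 - j0.004338 A.
Step 6 — Convert to polar: |I| = 0.004545 A, ∠I = -72.7°.

I = 0.004545∠-72.7° A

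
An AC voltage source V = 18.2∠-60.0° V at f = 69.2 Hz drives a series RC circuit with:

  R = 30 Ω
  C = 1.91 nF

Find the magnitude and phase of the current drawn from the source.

Step 1 — Angular frequency: ω = 2π·f = 2π·69.2 = 434.8 rad/s.
Step 2 — Component impedances:
  R: Z = R = 30 Ω
  C: Z = 1/(jωC) = -j/(ω·C) = 0 - j1.204e+06 Ω
Step 3 — Series combination: Z_total = R + C = 30 - j1.204e+06 Ω = 1.204e+06∠-90.0° Ω.
Step 4 — Source phasor: V = 18.2∠-60.0° V = 9.1 - j15.76 V.
Step 5 — Ohm's law: I = V / Z_total = (9.1 - j15.76) / (30 - j1.204e+06) = 1.309e-05 + j7.557e-06 A.
Step 6 — Convert to polar: |I| = 1.511e-05 A, ∠I = 30.0°.

I = 1.511e-05∠30.0° A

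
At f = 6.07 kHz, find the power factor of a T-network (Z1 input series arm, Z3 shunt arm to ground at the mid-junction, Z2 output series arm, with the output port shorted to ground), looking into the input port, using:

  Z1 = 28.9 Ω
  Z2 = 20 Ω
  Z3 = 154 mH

Step 1 — Angular frequency: ω = 2π·f = 2π·6070 = 3.814e+04 rad/s.
Step 2 — Component impedances:
  Z1: Z = R = 28.9 Ω
  Z2: Z = R = 20 Ω
  Z3: Z = jωL = j·3.814e+04·0.154 = 0 + j5873 Ω
Step 3 — With the output port shorted to ground, the output series arm Z2 runs from the junction to ground; the shunt arm Z3 also runs from the junction to ground. They appear in parallel: Z3 || Z2 = 20 + j0.0681 Ω.
Step 4 — Series with input arm Z1: Z_in = Z1 + (Z3 || Z2) = 48.9 + j0.0681 Ω = 48.9∠0.1° Ω.
Step 5 — Power factor: PF = cos(φ) = Re(Z)/|Z| = 48.9/48.9 = 1.
Step 6 — Type: Im(Z) = 0.0681 ⇒ lagging (phase φ = 0.1°).

PF = 1 (lagging, φ = 0.1°)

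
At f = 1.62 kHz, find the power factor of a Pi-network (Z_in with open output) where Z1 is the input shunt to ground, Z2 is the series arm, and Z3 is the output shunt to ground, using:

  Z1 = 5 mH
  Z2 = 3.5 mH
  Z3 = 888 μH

Step 1 — Angular frequency: ω = 2π·f = 2π·1620 = 1.018e+04 rad/s.
Step 2 — Component impedances:
  Z1: Z = jωL = j·1.018e+04·0.005 = 0 + j50.89 Ω
  Z2: Z = jωL = j·1.018e+04·0.0035 = 0 + j35.63 Ω
  Z3: Z = jωL = j·1.018e+04·0.000888 = 0 + j9.039 Ω
Step 3 — With open output, the series arm Z2 and the output shunt Z3 appear in series to ground: Z2 + Z3 = 0 + j44.66 Ω.
Step 4 — Parallel with input shunt Z1: Z_in = Z1 || (Z2 + Z3) = 0 + j23.79 Ω = 23.79∠90.0° Ω.
Step 5 — Power factor: PF = cos(φ) = Re(Z)/|Z| = -0/23.79 = -0.
Step 6 — Type: Im(Z) = 23.79 ⇒ lagging (phase φ = 90.0°).

PF = -0 (lagging, φ = 90.0°)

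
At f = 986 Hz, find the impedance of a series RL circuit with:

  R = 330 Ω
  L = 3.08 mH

Step 1 — Angular frequency: ω = 2π·f = 2π·986 = 6195 rad/s.
Step 2 — Component impedances:
  R: Z = R = 330 Ω
  L: Z = jωL = j·6195·0.00308 = 0 + j19.08 Ω
Step 3 — Series combination: Z_total = R + L = 330 + j19.08 Ω = 330.6∠3.3° Ω.

Z = 330 + j19.08 Ω = 330.6∠3.3° Ω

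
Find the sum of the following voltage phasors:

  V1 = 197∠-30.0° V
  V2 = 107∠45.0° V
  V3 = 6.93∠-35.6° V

Step 1 — Convert each phasor to rectangular form:
  V1 = 197·(cos(-30.0°) + j·sin(-30.0°)) = 170.6 - j98.5 V
  V2 = 107·(cos(45.0°) + j·sin(45.0°)) = 75.66 + j75.66 V
  V3 = 6.93·(cos(-35.6°) + j·sin(-35.6°)) = 5.635 - j4.034 V
Step 2 — Sum components: V_total = 251.9 - j26.87 V.
Step 3 — Convert to polar: |V_total| = 253.3 V, ∠V_total = -6.1°.

V_total = 253.3∠-6.1° V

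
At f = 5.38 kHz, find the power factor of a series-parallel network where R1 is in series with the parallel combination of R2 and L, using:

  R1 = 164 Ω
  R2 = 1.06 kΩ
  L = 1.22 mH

Step 1 — Angular frequency: ω = 2π·f = 2π·5380 = 3.38e+04 rad/s.
Step 2 — Component impedances:
  R1: Z = R = 164 Ω
  R2: Z = R = 1060 Ω
  L: Z = jωL = j·3.38e+04·0.00122 = 0 + j41.24 Ω
Step 3 — Parallel branch: R2 || L = 1/(1/R2 + 1/L) = 1.602 + j41.18 Ω.
Step 4 — Series with R1: Z_total = R1 + (R2 || L) = 165.6 + j41.18 Ω = 170.6∠14.0° Ω.
Step 5 — Power factor: PF = cos(φ) = Re(Z)/|Z| = 165.602/170.645 = 0.9704.
Step 6 — Type: Im(Z) = 41.18 ⇒ lagging (phase φ = 14.0°).

PF = 0.9704 (lagging, φ = 14.0°)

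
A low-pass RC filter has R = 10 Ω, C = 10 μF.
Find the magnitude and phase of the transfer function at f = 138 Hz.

Step 1 — Angular frequency: ω = 2π·138 = 867.1 rad/s.
Step 2 — Transfer function: H(jω) = 1/(1 + jωRC).
Step 3 — Denominator: 1 + jωRC = 1 + j·867.1·10·1e-05 = 1 + j0.08671.
Step 4 — H = 0.9925 - j0.08606.
Step 5 — Magnitude: |H| = 0.9963 (-0.0 dB); phase: φ = -5.0°.

|H| = 0.9963 (-0.0 dB), φ = -5.0°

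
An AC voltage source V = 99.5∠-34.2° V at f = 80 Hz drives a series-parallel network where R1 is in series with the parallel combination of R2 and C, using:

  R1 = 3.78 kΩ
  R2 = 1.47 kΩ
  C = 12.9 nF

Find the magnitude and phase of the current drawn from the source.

Step 1 — Angular frequency: ω = 2π·f = 2π·80 = 502.7 rad/s.
Step 2 — Component impedances:
  R1: Z = R = 3780 Ω
  R2: Z = R = 1470 Ω
  C: Z = 1/(jωC) = -j/(ω·C) = 0 - j1.542e+05 Ω
Step 3 — Parallel branch: R2 || C = 1/(1/R2 + 1/C) = 1470 - j14.01 Ω.
Step 4 — Series with R1: Z_total = R1 + (R2 || C) = 5250 - j14.01 Ω = 5250∠-0.2° Ω.
Step 5 — Source phasor: V = 99.5∠-34.2° V = 82.29 - j55.93 V.
Step 6 — Ohm's law: I = V / Z_total = (82.29 - j55.93) / (5250 - j14.01) = 0.0157 - j0.01061 A.
Step 7 — Convert to polar: |I| = 0.01895 A, ∠I = -34.0°.

I = 0.01895∠-34.0° A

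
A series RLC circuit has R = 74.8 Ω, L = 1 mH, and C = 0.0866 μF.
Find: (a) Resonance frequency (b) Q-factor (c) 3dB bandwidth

Step 1 — Resonance: ω₀ = 1/√(LC) = 1/√(0.001·8.66e-08) = 1.075e+05 rad/s.
Step 2 — f₀ = ω₀/(2π) = 1.71e+04 Hz.
Step 3 — Series Q: Q = ω₀L/R = 1.075e+05·0.001/74.8 = 1.437.
Step 4 — Bandwidth: Δω = ω₀/Q = 7.48e+04 rad/s; BW = Δω/(2π) = 1.19e+04 Hz.

(a) f₀ = 1.71e+04 Hz  (b) Q = 1.437  (c) BW = 1.19e+04 Hz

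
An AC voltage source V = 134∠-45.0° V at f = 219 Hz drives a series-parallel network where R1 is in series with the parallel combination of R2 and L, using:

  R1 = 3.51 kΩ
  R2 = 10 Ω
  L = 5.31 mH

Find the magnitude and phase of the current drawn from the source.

Step 1 — Angular frequency: ω = 2π·f = 2π·219 = 1376 rad/s.
Step 2 — Component impedances:
  R1: Z = R = 3510 Ω
  R2: Z = R = 10 Ω
  L: Z = jωL = j·1376·0.00531 = 0 + j7.307 Ω
Step 3 — Parallel branch: R2 || L = 1/(1/R2 + 1/L) = 3.481 + j4.764 Ω.
Step 4 — Series with R1: Z_total = R1 + (R2 || L) = 3513 + j4.764 Ω = 3513∠0.1° Ω.
Step 5 — Source phasor: V = 134∠-45.0° V = 94.75 - j94.75 V.
Step 6 — Ohm's law: I = V / Z_total = (94.75 - j94.75) / (3513 + j4.764) = 0.02693 - j0.027 A.
Step 7 — Convert to polar: |I| = 0.03814 A, ∠I = -45.1°.

I = 0.03814∠-45.1° A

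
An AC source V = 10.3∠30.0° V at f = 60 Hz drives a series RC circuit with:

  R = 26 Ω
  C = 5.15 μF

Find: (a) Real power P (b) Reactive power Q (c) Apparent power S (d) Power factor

Step 1 — Angular frequency: ω = 2π·f = 2π·60 = 377 rad/s.
Step 2 — Component impedances:
  R: Z = R = 26 Ω
  C: Z = 1/(jωC) = -j/(ω·C) = 0 - j515.1 Ω
Step 3 — Series combination: Z_total = R + C = 26 - j515.1 Ω = 515.7∠-87.1° Ω.
Step 4 — Source phasor: V = 10.3∠30.0° V = 8.92 + j5.15 V.
Step 5 — Current: I = V / Z = -0.009101 + j0.01778 A = 0.01997∠117.1° A.
Step 6 — Complex power: S = V·I* = 0.01037 - j0.2055 VA.
Step 7 — Real power: P = Re(S) = 0.01037 W.
Step 8 — Reactive power: Q = Im(S) = -0.2055 VAR.
Step 9 — Apparent power: |S| = 0.2057 VA.
Step 10 — Power factor: PF = P/|S| = 0.05041 (leading).

(a) P = 0.01037 W  (b) Q = -0.2055 VAR  (c) S = 0.2057 VA  (d) PF = 0.05041 (leading)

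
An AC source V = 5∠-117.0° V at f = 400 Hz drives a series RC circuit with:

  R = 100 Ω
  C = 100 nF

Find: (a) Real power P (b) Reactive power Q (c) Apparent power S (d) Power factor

Step 1 — Angular frequency: ω = 2π·f = 2π·400 = 2513 rad/s.
Step 2 — Component impedances:
  R: Z = R = 100 Ω
  C: Z = 1/(jωC) = -j/(ω·C) = 0 - j3979 Ω
Step 3 — Series combination: Z_total = R + C = 100 - j3979 Ω = 3980∠-88.6° Ω.
Step 4 — Source phasor: V = 5∠-117.0° V = -2.27 - j4.455 V.
Step 5 — Current: I = V / Z = 0.001105 - j0.0005983 A = 0.001256∠-28.4° A.
Step 6 — Complex power: S = V·I* = 0.0001578 - j0.006279 VA.
Step 7 — Real power: P = Re(S) = 0.0001578 W.
Step 8 — Reactive power: Q = Im(S) = -0.006279 VAR.
Step 9 — Apparent power: |S| = 0.006281 VA.
Step 10 — Power factor: PF = P/|S| = 0.02512 (leading).

(a) P = 0.0001578 W  (b) Q = -0.006279 VAR  (c) S = 0.006281 VA  (d) PF = 0.02512 (leading)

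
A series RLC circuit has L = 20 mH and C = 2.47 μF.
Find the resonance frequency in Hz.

Step 1 — Resonance condition Im(Z)=0 gives ω₀ = 1/√(LC).
Step 2 — ω₀ = 1/√(0.02·2.47e-06) = 4499 rad/s.
Step 3 — f₀ = ω₀/(2π) = 716.1 Hz.

f₀ = 716.1 Hz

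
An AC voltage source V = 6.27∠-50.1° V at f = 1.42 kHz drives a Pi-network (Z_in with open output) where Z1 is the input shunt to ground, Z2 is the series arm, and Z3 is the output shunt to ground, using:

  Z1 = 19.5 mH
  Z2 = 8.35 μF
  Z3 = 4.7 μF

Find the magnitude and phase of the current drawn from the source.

Step 1 — Angular frequency: ω = 2π·f = 2π·1420 = 8922 rad/s.
Step 2 — Component impedances:
  Z1: Z = jωL = j·8922·0.0195 = 0 + j174 Ω
  Z2: Z = 1/(jωC) = -j/(ω·C) = 0 - j13.42 Ω
  Z3: Z = 1/(jωC) = -j/(ω·C) = 0 - j23.85 Ω
Step 3 — With open output, the series arm Z2 and the output shunt Z3 appear in series to ground: Z2 + Z3 = 0 - j37.27 Ω.
Step 4 — Parallel with input shunt Z1: Z_in = Z1 || (Z2 + Z3) = 0 - j47.43 Ω = 47.43∠-90.0° Ω.
Step 5 — Source phasor: V = 6.27∠-50.1° V = 4.022 - j4.81 V.
Step 6 — Ohm's law: I = V / Z_total = (4.022 - j4.81) / (0 - j47.43) = 0.1014 + j0.0848 A.
Step 7 — Convert to polar: |I| = 0.1322 A, ∠I = 39.9°.

I = 0.1322∠39.9° A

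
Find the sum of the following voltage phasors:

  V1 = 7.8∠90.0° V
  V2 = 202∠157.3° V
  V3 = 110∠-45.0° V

Step 1 — Convert each phasor to rectangular form:
  V1 = 7.8·(cos(90.0°) + j·sin(90.0°)) = 0 + j7.8 V
  V2 = 202·(cos(157.3°) + j·sin(157.3°)) = -186.4 + j77.95 V
  V3 = 110·(cos(-45.0°) + j·sin(-45.0°)) = 77.78 - j77.78 V
Step 2 — Sum components: V_total = -108.6 + j7.971 V.
Step 3 — Convert to polar: |V_total| = 108.9 V, ∠V_total = 175.8°.

V_total = 108.9∠175.8° V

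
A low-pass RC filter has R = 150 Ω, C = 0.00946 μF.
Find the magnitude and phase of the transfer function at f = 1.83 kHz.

Step 1 — Angular frequency: ω = 2π·1830 = 1.15e+04 rad/s.
Step 2 — Transfer function: H(jω) = 1/(1 + jωRC).
Step 3 — Denominator: 1 + jωRC = 1 + j·1.15e+04·150·9.46e-09 = 1 + j0.01632.
Step 4 — H = 0.9997 - j0.01631.
Step 5 — Magnitude: |H| = 0.9999 (-0.0 dB); phase: φ = -0.9°.

|H| = 0.9999 (-0.0 dB), φ = -0.9°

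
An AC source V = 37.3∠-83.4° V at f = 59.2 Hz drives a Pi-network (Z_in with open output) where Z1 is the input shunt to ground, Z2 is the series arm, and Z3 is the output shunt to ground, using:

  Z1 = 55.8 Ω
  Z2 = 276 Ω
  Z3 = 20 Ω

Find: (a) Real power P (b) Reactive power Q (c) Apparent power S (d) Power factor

Step 1 — Angular frequency: ω = 2π·f = 2π·59.2 = 372 rad/s.
Step 2 — Component impedances:
  Z1: Z = R = 55.8 Ω
  Z2: Z = R = 276 Ω
  Z3: Z = R = 20 Ω
Step 3 — With open output, the series arm Z2 and the output shunt Z3 appear in series to ground: Z2 + Z3 = 296 Ω.
Step 4 — Parallel with input shunt Z1: Z_in = Z1 || (Z2 + Z3) = 46.95 Ω = 46.95∠0.0° Ω.
Step 5 — Source phasor: V = 37.3∠-83.4° V = 4.287 - j37.05 V.
Step 6 — Current: I = V / Z = 0.09131 - j0.7892 A = 0.7945∠-83.4° A.
Step 7 — Complex power: S = V·I* = 29.63 VA.
Step 8 — Real power: P = Re(S) = 29.63 W.
Step 9 — Reactive power: Q = Im(S) = 0 VAR.
Step 10 — Apparent power: |S| = 29.63 VA.
Step 11 — Power factor: PF = P/|S| = 1 (unity).

(a) P = 29.63 W  (b) Q = 0 VAR  (c) S = 29.63 VA  (d) PF = 1 (unity)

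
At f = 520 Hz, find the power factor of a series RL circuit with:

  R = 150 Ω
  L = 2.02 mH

Step 1 — Angular frequency: ω = 2π·f = 2π·520 = 3267 rad/s.
Step 2 — Component impedances:
  R: Z = R = 150 Ω
  L: Z = jωL = j·3267·0.00202 = 0 + j6.6 Ω
Step 3 — Series combination: Z_total = R + L = 150 + j6.6 Ω = 150.1∠2.5° Ω.
Step 4 — Power factor: PF = cos(φ) = Re(Z)/|Z| = 150/150.15 = 0.999.
Step 5 — Type: Im(Z) = 6.6 ⇒ lagging (phase φ = 2.5°).

PF = 0.999 (lagging, φ = 2.5°)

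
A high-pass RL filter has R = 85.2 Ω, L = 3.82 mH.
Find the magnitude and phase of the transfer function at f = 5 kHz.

Step 1 — Angular frequency: ω = 2π·5000 = 3.142e+04 rad/s.
Step 2 — Transfer function: H(jω) = jωL/(R + jωL).
Step 3 — Numerator jωL = j·120; denominator R + jωL = 85.2 + j120.
Step 4 — H = 0.6649 + j0.472.
Step 5 — Magnitude: |H| = 0.8154 (-1.8 dB); phase: φ = 35.4°.

|H| = 0.8154 (-1.8 dB), φ = 35.4°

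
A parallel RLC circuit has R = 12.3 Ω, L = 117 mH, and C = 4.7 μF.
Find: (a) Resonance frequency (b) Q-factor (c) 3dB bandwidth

Step 1 — Resonance: ω₀ = 1/√(LC) = 1/√(0.117·4.7e-06) = 1349 rad/s.
Step 2 — f₀ = ω₀/(2π) = 214.6 Hz.
Step 3 — Parallel Q: Q = R/(ω₀L) = 12.3/(1349·0.117) = 0.07796.
Step 4 — Bandwidth: Δω = ω₀/Q = 1.73e+04 rad/s; BW = Δω/(2π) = 2753 Hz.

(a) f₀ = 214.6 Hz  (b) Q = 0.07796  (c) BW = 2753 Hz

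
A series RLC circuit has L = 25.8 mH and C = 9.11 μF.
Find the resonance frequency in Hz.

Step 1 — Resonance condition Im(Z)=0 gives ω₀ = 1/√(LC).
Step 2 — ω₀ = 1/√(0.0258·9.11e-06) = 2063 rad/s.
Step 3 — f₀ = ω₀/(2π) = 328.3 Hz.

f₀ = 328.3 Hz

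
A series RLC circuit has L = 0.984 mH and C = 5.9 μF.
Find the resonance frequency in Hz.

Step 1 — Resonance condition Im(Z)=0 gives ω₀ = 1/√(LC).
Step 2 — ω₀ = 1/√(0.000984·5.9e-06) = 1.312e+04 rad/s.
Step 3 — f₀ = ω₀/(2π) = 2089 Hz.

f₀ = 2089 Hz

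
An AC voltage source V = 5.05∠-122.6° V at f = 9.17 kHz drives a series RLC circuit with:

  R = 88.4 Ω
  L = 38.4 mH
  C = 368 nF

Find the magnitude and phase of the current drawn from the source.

Step 1 — Angular frequency: ω = 2π·f = 2π·9170 = 5.762e+04 rad/s.
Step 2 — Component impedances:
  R: Z = R = 88.4 Ω
  L: Z = jωL = j·5.762e+04·0.0384 = 0 + j2212 Ω
  C: Z = 1/(jωC) = -j/(ω·C) = 0 - j47.16 Ω
Step 3 — Series combination: Z_total = R + L + C = 88.4 + j2165 Ω = 2167∠87.7° Ω.
Step 4 — Source phasor: V = 5.05∠-122.6° V = -2.721 - j4.254 V.
Step 5 — Ohm's law: I = V / Z_total = (-2.721 - j4.254) / (88.4 + j2165) = -0.002013 + j0.001174 A.
Step 6 — Convert to polar: |I| = 0.00233 A, ∠I = 149.7°.

I = 0.00233∠149.7° A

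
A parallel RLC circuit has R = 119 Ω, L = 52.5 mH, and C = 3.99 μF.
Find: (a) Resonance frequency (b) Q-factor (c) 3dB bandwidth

Step 1 — Resonance: ω₀ = 1/√(LC) = 1/√(0.0525·3.99e-06) = 2185 rad/s.
Step 2 — f₀ = ω₀/(2π) = 347.7 Hz.
Step 3 — Parallel Q: Q = R/(ω₀L) = 119/(2185·0.0525) = 1.037.
Step 4 — Bandwidth: Δω = ω₀/Q = 2106 rad/s; BW = Δω/(2π) = 335.2 Hz.

(a) f₀ = 347.7 Hz  (b) Q = 1.037  (c) BW = 335.2 Hz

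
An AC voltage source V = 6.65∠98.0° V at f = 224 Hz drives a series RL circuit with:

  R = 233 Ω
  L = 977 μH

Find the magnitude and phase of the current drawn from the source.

Step 1 — Angular frequency: ω = 2π·f = 2π·224 = 1407 rad/s.
Step 2 — Component impedances:
  R: Z = R = 233 Ω
  L: Z = jωL = j·1407·0.000977 = 0 + j1.375 Ω
Step 3 — Series combination: Z_total = R + L = 233 + j1.375 Ω = 233∠0.3° Ω.
Step 4 — Source phasor: V = 6.65∠98.0° V = -0.9255 + j6.585 V.
Step 5 — Ohm's law: I = V / Z_total = (-0.9255 + j6.585) / (233 + j1.375) = -0.003805 + j0.02829 A.
Step 6 — Convert to polar: |I| = 0.02854 A, ∠I = 97.7°.

I = 0.02854∠97.7° A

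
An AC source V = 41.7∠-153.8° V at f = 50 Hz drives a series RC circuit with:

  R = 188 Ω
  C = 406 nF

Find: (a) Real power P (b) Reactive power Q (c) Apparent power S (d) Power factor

Step 1 — Angular frequency: ω = 2π·f = 2π·50 = 314.2 rad/s.
Step 2 — Component impedances:
  R: Z = R = 188 Ω
  C: Z = 1/(jωC) = -j/(ω·C) = 0 - j7840 Ω
Step 3 — Series combination: Z_total = R + C = 188 - j7840 Ω = 7842∠-88.6° Ω.
Step 4 — Source phasor: V = 41.7∠-153.8° V = -37.42 - j18.41 V.
Step 5 — Current: I = V / Z = 0.002233 - j0.004826 A = 0.005317∠-65.2° A.
Step 6 — Complex power: S = V·I* = 0.005315 - j0.2217 VA.
Step 7 — Real power: P = Re(S) = 0.005315 W.
Step 8 — Reactive power: Q = Im(S) = -0.2217 VAR.
Step 9 — Apparent power: |S| = 0.2217 VA.
Step 10 — Power factor: PF = P/|S| = 0.02397 (leading).

(a) P = 0.005315 W  (b) Q = -0.2217 VAR  (c) S = 0.2217 VA  (d) PF = 0.02397 (leading)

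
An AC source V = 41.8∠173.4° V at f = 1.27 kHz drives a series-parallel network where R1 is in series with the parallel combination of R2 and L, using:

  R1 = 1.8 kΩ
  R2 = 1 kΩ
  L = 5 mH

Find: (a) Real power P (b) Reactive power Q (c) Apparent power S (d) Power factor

Step 1 — Angular frequency: ω = 2π·f = 2π·1270 = 7980 rad/s.
Step 2 — Component impedances:
  R1: Z = R = 1800 Ω
  R2: Z = R = 1000 Ω
  L: Z = jωL = j·7980·0.005 = 0 + j39.9 Ω
Step 3 — Parallel branch: R2 || L = 1/(1/R2 + 1/L) = 1.589 + j39.83 Ω.
Step 4 — Series with R1: Z_total = R1 + (R2 || L) = 1802 + j39.83 Ω = 1802∠1.3° Ω.
Step 5 — Source phasor: V = 41.8∠173.4° V = -41.52 + j4.804 V.
Step 6 — Current: I = V / Z = -0.02298 + j0.003175 A = 0.0232∠172.1° A.
Step 7 — Complex power: S = V·I* = 0.9694 + j0.02143 VA.
Step 8 — Real power: P = Re(S) = 0.9694 W.
Step 9 — Reactive power: Q = Im(S) = 0.02143 VAR.
Step 10 — Apparent power: |S| = 0.9696 VA.
Step 11 — Power factor: PF = P/|S| = 0.9998 (lagging).

(a) P = 0.9694 W  (b) Q = 0.02143 VAR  (c) S = 0.9696 VA  (d) PF = 0.9998 (lagging)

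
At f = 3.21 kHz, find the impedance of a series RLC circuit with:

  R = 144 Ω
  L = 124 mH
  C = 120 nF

Step 1 — Angular frequency: ω = 2π·f = 2π·3210 = 2.017e+04 rad/s.
Step 2 — Component impedances:
  R: Z = R = 144 Ω
  L: Z = jωL = j·2.017e+04·0.124 = 0 + j2501 Ω
  C: Z = 1/(jωC) = -j/(ω·C) = 0 - j413.2 Ω
Step 3 — Series combination: Z_total = R + L + C = 144 + j2088 Ω = 2093∠86.1° Ω.

Z = 144 + j2088 Ω = 2093∠86.1° Ω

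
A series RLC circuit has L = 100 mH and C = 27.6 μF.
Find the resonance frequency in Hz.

Step 1 — Resonance condition Im(Z)=0 gives ω₀ = 1/√(LC).
Step 2 — ω₀ = 1/√(0.1·2.76e-05) = 601.9 rad/s.
Step 3 — f₀ = ω₀/(2π) = 95.8 Hz.

f₀ = 95.8 Hz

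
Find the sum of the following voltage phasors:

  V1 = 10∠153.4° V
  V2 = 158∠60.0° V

Step 1 — Convert each phasor to rectangular form:
  V1 = 10·(cos(153.4°) + j·sin(153.4°)) = -8.942 + j4.478 V
  V2 = 158·(cos(60.0°) + j·sin(60.0°)) = 79 + j136.8 V
Step 2 — Sum components: V_total = 70.06 + j141.3 V.
Step 3 — Convert to polar: |V_total| = 157.7 V, ∠V_total = 63.6°.

V_total = 157.7∠63.6° V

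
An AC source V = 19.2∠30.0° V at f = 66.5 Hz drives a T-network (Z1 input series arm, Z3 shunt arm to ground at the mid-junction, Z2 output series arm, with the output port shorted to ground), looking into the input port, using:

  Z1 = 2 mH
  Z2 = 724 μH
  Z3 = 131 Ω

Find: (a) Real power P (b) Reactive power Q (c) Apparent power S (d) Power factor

Step 1 — Angular frequency: ω = 2π·f = 2π·66.5 = 417.8 rad/s.
Step 2 — Component impedances:
  Z1: Z = jωL = j·417.8·0.002 = 0 + j0.8357 Ω
  Z2: Z = jωL = j·417.8·0.000724 = 0 + j0.3025 Ω
  Z3: Z = R = 131 Ω
Step 3 — With the output port shorted to ground, the output series arm Z2 runs from the junction to ground; the shunt arm Z3 also runs from the junction to ground. They appear in parallel: Z3 || Z2 = 0.0006986 + j0.3025 Ω.
Step 4 — Series with input arm Z1: Z_in = Z1 + (Z3 || Z2) = 0.0006986 + j1.138 Ω = 1.138∠90.0° Ω.
Step 5 — Source phasor: V = 19.2∠30.0° V = 16.63 + j9.6 V.
Step 6 — Current: I = V / Z = 8.444 - j14.6 A = 16.87∠-60.0° A.
Step 7 — Complex power: S = V·I* = 0.1988 + j323.9 VA.
Step 8 — Real power: P = Re(S) = 0.1988 W.
Step 9 — Reactive power: Q = Im(S) = 323.9 VAR.
Step 10 — Apparent power: |S| = 323.9 VA.
Step 11 — Power factor: PF = P/|S| = 0.0006138 (lagging).

(a) P = 0.1988 W  (b) Q = 323.9 VAR  (c) S = 323.9 VA  (d) PF = 0.0006138 (lagging)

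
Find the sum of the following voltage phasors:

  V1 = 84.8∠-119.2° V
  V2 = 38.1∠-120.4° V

Step 1 — Convert each phasor to rectangular form:
  V1 = 84.8·(cos(-119.2°) + j·sin(-119.2°)) = -41.37 - j74.02 V
  V2 = 38.1·(cos(-120.4°) + j·sin(-120.4°)) = -19.28 - j32.86 V
Step 2 — Sum components: V_total = -60.65 - j106.9 V.
Step 3 — Convert to polar: |V_total| = 122.9 V, ∠V_total = -119.6°.

V_total = 122.9∠-119.6° V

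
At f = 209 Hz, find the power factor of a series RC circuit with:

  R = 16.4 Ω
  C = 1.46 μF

Step 1 — Angular frequency: ω = 2π·f = 2π·209 = 1313 rad/s.
Step 2 — Component impedances:
  R: Z = R = 16.4 Ω
  C: Z = 1/(jωC) = -j/(ω·C) = 0 - j521.6 Ω
Step 3 — Series combination: Z_total = R + C = 16.4 - j521.6 Ω = 521.8∠-88.2° Ω.
Step 4 — Power factor: PF = cos(φ) = Re(Z)/|Z| = 16.4/521.8 = 0.03143.
Step 5 — Type: Im(Z) = -521.6 ⇒ leading (phase φ = -88.2°).

PF = 0.03143 (leading, φ = -88.2°)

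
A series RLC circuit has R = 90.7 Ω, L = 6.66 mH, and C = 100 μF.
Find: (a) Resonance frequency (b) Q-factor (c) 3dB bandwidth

Step 1 — Resonance: ω₀ = 1/√(LC) = 1/√(0.00666·0.0001) = 1225 rad/s.
Step 2 — f₀ = ω₀/(2π) = 195 Hz.
Step 3 — Series Q: Q = ω₀L/R = 1225·0.00666/90.7 = 0.08998.
Step 4 — Bandwidth: Δω = ω₀/Q = 1.362e+04 rad/s; BW = Δω/(2π) = 2167 Hz.

(a) f₀ = 195 Hz  (b) Q = 0.08998  (c) BW = 2167 Hz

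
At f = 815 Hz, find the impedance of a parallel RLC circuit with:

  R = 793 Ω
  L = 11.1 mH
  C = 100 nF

Step 1 — Angular frequency: ω = 2π·f = 2π·815 = 5121 rad/s.
Step 2 — Component impedances:
  R: Z = R = 793 Ω
  L: Z = jωL = j·5121·0.0111 = 0 + j56.84 Ω
  C: Z = 1/(jωC) = -j/(ω·C) = 0 - j1953 Ω
Step 3 — Parallel combination: 1/Z_total = 1/R + 1/L + 1/C; Z_total = 4.299 + j58.23 Ω = 58.39∠85.8° Ω.

Z = 4.299 + j58.23 Ω = 58.39∠85.8° Ω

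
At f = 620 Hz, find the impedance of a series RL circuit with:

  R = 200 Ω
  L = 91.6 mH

Step 1 — Angular frequency: ω = 2π·f = 2π·620 = 3896 rad/s.
Step 2 — Component impedances:
  R: Z = R = 200 Ω
  L: Z = jωL = j·3896·0.0916 = 0 + j356.8 Ω
Step 3 — Series combination: Z_total = R + L = 200 + j356.8 Ω = 409.1∠60.7° Ω.

Z = 200 + j356.8 Ω = 409.1∠60.7° Ω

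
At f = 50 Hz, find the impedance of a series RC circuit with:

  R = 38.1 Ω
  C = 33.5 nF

Step 1 — Angular frequency: ω = 2π·f = 2π·50 = 314.2 rad/s.
Step 2 — Component impedances:
  R: Z = R = 38.1 Ω
  C: Z = 1/(jωC) = -j/(ω·C) = 0 - j9.502e+04 Ω
Step 3 — Series combination: Z_total = R + C = 38.1 - j9.502e+04 Ω = 9.502e+04∠-90.0° Ω.

Z = 38.1 - j9.502e+04 Ω = 9.502e+04∠-90.0° Ω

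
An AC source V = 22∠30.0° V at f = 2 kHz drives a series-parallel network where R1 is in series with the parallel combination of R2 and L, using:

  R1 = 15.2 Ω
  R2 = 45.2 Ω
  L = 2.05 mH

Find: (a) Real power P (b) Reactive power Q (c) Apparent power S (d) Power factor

Step 1 — Angular frequency: ω = 2π·f = 2π·2000 = 1.257e+04 rad/s.
Step 2 — Component impedances:
  R1: Z = R = 15.2 Ω
  R2: Z = R = 45.2 Ω
  L: Z = jωL = j·1.257e+04·0.00205 = 0 + j25.76 Ω
Step 3 — Parallel branch: R2 || L = 1/(1/R2 + 1/L) = 11.08 + j19.44 Ω.
Step 4 — Series with R1: Z_total = R1 + (R2 || L) = 26.28 + j19.44 Ω = 32.69∠36.5° Ω.
Step 5 — Source phasor: V = 22∠30.0° V = 19.05 + j11 V.
Step 6 — Current: I = V / Z = 0.6686 - j0.07613 A = 0.6729∠-6.5° A.
Step 7 — Complex power: S = V·I* = 11.9 + j8.805 VA.
Step 8 — Real power: P = Re(S) = 11.9 W.
Step 9 — Reactive power: Q = Im(S) = 8.805 VAR.
Step 10 — Apparent power: |S| = 14.8 VA.
Step 11 — Power factor: PF = P/|S| = 0.8039 (lagging).

(a) P = 11.9 W  (b) Q = 8.805 VAR  (c) S = 14.8 VA  (d) PF = 0.8039 (lagging)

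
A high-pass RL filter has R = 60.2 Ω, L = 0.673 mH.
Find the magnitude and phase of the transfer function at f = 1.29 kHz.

Step 1 — Angular frequency: ω = 2π·1290 = 8105 rad/s.
Step 2 — Transfer function: H(jω) = jωL/(R + jωL).
Step 3 — Numerator jωL = j·5.455; denominator R + jωL = 60.2 + j5.455.
Step 4 — H = 0.008144 + j0.08987.
Step 5 — Magnitude: |H| = 0.09024 (-20.9 dB); phase: φ = 84.8°.

|H| = 0.09024 (-20.9 dB), φ = 84.8°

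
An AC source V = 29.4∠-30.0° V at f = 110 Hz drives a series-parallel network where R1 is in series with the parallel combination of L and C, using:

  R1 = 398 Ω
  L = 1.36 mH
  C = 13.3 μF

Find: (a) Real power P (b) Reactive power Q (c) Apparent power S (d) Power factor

Step 1 — Angular frequency: ω = 2π·f = 2π·110 = 691.2 rad/s.
Step 2 — Component impedances:
  R1: Z = R = 398 Ω
  L: Z = jωL = j·691.2·0.00136 = 0 + j0.94 Ω
  C: Z = 1/(jωC) = -j/(ω·C) = 0 - j108.8 Ω
Step 3 — Parallel branch: L || C = 1/(1/L + 1/C) = 0 + j0.9482 Ω.
Step 4 — Series with R1: Z_total = R1 + (L || C) = 398 + j0.9482 Ω = 398∠0.1° Ω.
Step 5 — Source phasor: V = 29.4∠-30.0° V = 25.46 - j14.7 V.
Step 6 — Current: I = V / Z = 0.06388 - j0.03709 A = 0.07387∠-30.1° A.
Step 7 — Complex power: S = V·I* = 2.172 + j0.005174 VA.
Step 8 — Real power: P = Re(S) = 2.172 W.
Step 9 — Reactive power: Q = Im(S) = 0.005174 VAR.
Step 10 — Apparent power: |S| = 2.172 VA.
Step 11 — Power factor: PF = P/|S| = 1 (lagging).

(a) P = 2.172 W  (b) Q = 0.005174 VAR  (c) S = 2.172 VA  (d) PF = 1 (lagging)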